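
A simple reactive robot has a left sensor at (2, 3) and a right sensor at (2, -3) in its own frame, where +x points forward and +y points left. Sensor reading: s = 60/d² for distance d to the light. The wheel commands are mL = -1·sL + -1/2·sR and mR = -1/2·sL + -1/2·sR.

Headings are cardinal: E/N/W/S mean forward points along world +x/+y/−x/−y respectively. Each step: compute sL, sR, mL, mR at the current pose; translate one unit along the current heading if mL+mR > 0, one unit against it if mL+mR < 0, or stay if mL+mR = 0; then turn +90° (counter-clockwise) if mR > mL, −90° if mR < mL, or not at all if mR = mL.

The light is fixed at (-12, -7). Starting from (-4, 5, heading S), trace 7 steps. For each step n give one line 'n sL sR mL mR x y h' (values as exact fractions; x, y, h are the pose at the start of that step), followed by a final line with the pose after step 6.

0 60/221 12/25 -2826/5525 -2076/5525 -4 5 S
1 15/89 3/10 -567/1780 -417/1780 -4 6 E
2 60/241 12/65 -5346/15665 -3396/15665 -5 6 N
3 30/53 6/25 -909/1325 -534/1325 -5 5 W
4 60/221 12/25 -2826/5525 -2076/5525 -4 5 S
5 15/89 3/10 -567/1780 -417/1780 -4 6 E
6 60/241 12/65 -5346/15665 -3396/15665 -5 6 N
final -5 5 W

n=0: pose=(-4,5,S); sL=60/221, sR=12/25; mL=-2826/5525, mR=-2076/5525; mL+mR=-4902/5525 → advance -1; mR−mL=30/221 → turn +1·90°
n=1: pose=(-4,6,E); sL=15/89, sR=3/10; mL=-567/1780, mR=-417/1780; mL+mR=-246/445 → advance -1; mR−mL=15/178 → turn +1·90°
n=2: pose=(-5,6,N); sL=60/241, sR=12/65; mL=-5346/15665, mR=-3396/15665; mL+mR=-8742/15665 → advance -1; mR−mL=30/241 → turn +1·90°
n=3: pose=(-5,5,W); sL=30/53, sR=6/25; mL=-909/1325, mR=-534/1325; mL+mR=-1443/1325 → advance -1; mR−mL=15/53 → turn +1·90°
n=4: pose=(-4,5,S); sL=60/221, sR=12/25; mL=-2826/5525, mR=-2076/5525; mL+mR=-4902/5525 → advance -1; mR−mL=30/221 → turn +1·90°
n=5: pose=(-4,6,E); sL=15/89, sR=3/10; mL=-567/1780, mR=-417/1780; mL+mR=-246/445 → advance -1; mR−mL=15/178 → turn +1·90°
n=6: pose=(-5,6,N); sL=60/241, sR=12/65; mL=-5346/15665, mR=-3396/15665; mL+mR=-8742/15665 → advance -1; mR−mL=30/241 → turn +1·90°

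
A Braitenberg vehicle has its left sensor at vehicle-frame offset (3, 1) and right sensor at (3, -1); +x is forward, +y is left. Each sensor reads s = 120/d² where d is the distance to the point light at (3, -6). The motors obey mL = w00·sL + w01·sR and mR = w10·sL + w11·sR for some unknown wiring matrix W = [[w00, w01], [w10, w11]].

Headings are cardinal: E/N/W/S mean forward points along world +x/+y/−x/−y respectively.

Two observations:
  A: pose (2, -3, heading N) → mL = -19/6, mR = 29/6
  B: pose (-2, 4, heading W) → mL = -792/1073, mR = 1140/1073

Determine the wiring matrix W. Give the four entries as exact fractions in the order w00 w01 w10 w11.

obs A: pose=(2,-3,N) → sL=3, sR=10/3, mL=-19/6, mR=29/6
obs B: pose=(-2,4,W) → sL=24/29, sR=24/37, mL=-792/1073, mR=1140/1073
sensor matrix S = [[3, 10/3], [24/29, 24/37]]; det S = -872/1073
solve [mL_A; mL_B] = S·[w00; w01] and [mR_A; mR_B] = S·[w10; w11]:
  w00 = -1/2, w01 = -1/2, w10 = 1/2, w11 = 1

-1/2 -1/2 1/2 1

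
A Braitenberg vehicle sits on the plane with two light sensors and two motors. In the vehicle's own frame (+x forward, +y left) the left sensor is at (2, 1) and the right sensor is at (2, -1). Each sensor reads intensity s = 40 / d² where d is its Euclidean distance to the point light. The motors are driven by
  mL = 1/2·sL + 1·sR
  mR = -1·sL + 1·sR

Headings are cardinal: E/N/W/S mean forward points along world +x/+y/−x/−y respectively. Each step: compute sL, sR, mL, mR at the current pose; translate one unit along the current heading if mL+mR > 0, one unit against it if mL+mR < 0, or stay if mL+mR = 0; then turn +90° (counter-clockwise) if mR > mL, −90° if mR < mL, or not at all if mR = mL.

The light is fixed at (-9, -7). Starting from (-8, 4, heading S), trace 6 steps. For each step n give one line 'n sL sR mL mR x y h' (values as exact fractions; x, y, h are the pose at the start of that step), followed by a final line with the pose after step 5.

0 8/17 40/81 1004/1377 32/1377 -8 4 S
1 20/41 20/61 1430/2501 -400/2501 -8 3 W
2 8/29 8/29 12/29 0 -9 3 N
3 10/37 5/13 250/481 55/481 -9 4 E
4 8/17 40/81 1004/1377 32/1377 -8 4 S
5 20/41 20/61 1430/2501 -400/2501 -8 3 W
final -9 3 N

n=0: pose=(-8,4,S); sL=8/17, sR=40/81; mL=1004/1377, mR=32/1377; mL+mR=1036/1377 → advance +1; mR−mL=-12/17 → turn -1·90°
n=1: pose=(-8,3,W); sL=20/41, sR=20/61; mL=1430/2501, mR=-400/2501; mL+mR=1030/2501 → advance +1; mR−mL=-30/41 → turn -1·90°
n=2: pose=(-9,3,N); sL=8/29, sR=8/29; mL=12/29, mR=0; mL+mR=12/29 → advance +1; mR−mL=-12/29 → turn -1·90°
n=3: pose=(-9,4,E); sL=10/37, sR=5/13; mL=250/481, mR=55/481; mL+mR=305/481 → advance +1; mR−mL=-15/37 → turn -1·90°
n=4: pose=(-8,4,S); sL=8/17, sR=40/81; mL=1004/1377, mR=32/1377; mL+mR=1036/1377 → advance +1; mR−mL=-12/17 → turn -1·90°
n=5: pose=(-8,3,W); sL=20/41, sR=20/61; mL=1430/2501, mR=-400/2501; mL+mR=1030/2501 → advance +1; mR−mL=-30/41 → turn -1·90°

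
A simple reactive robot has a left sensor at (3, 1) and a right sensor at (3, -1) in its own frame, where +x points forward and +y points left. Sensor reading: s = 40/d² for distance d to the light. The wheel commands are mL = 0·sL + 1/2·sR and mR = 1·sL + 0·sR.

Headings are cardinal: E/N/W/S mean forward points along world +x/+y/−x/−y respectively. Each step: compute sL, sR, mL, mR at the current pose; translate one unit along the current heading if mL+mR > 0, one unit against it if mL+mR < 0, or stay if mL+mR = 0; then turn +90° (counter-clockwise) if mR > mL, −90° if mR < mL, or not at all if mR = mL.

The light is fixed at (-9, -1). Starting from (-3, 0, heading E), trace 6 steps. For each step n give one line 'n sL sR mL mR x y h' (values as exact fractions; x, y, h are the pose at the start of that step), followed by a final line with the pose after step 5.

n=0: pose=(-3,0,E); sL=8/17, sR=40/81; mL=20/81, mR=8/17; mL+mR=988/1377 → advance +1; mR−mL=308/1377 → turn +1·90°
n=1: pose=(-2,0,N); sL=10/13, sR=1/2; mL=1/4, mR=10/13; mL+mR=53/52 → advance +1; mR−mL=27/52 → turn +1·90°
n=2: pose=(-2,1,W); sL=40/17, sR=8/5; mL=4/5, mR=40/17; mL+mR=268/85 → advance +1; mR−mL=132/85 → turn +1·90°
n=3: pose=(-3,1,S); sL=4/5, sR=20/13; mL=10/13, mR=4/5; mL+mR=102/65 → advance +1; mR−mL=2/65 → turn +1·90°
n=4: pose=(-3,0,E); sL=8/17, sR=40/81; mL=20/81, mR=8/17; mL+mR=988/1377 → advance +1; mR−mL=308/1377 → turn +1·90°
n=5: pose=(-2,0,N); sL=10/13, sR=1/2; mL=1/4, mR=10/13; mL+mR=53/52 → advance +1; mR−mL=27/52 → turn +1·90°

0 8/17 40/81 20/81 8/17 -3 0 E
1 10/13 1/2 1/4 10/13 -2 0 N
2 40/17 8/5 4/5 40/17 -2 1 W
3 4/5 20/13 10/13 4/5 -3 1 S
4 8/17 40/81 20/81 8/17 -3 0 E
5 10/13 1/2 1/4 10/13 -2 0 N
final -2 1 W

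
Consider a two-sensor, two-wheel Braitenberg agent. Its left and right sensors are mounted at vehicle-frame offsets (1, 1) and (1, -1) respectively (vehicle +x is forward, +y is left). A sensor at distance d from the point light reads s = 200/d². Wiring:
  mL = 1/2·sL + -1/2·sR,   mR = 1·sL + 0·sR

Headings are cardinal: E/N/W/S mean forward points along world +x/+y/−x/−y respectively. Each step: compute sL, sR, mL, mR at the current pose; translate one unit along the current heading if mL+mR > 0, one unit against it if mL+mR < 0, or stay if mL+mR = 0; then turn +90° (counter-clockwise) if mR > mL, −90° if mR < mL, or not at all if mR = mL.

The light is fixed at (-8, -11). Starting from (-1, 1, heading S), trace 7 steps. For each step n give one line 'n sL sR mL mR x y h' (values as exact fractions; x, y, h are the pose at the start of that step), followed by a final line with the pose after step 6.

0 40/37 200/157 -560/5809 40/37 -1 1 S
1 25/26 50/41 -275/2132 25/26 -1 0 E
2 200/193 8/9 128/1737 200/193 0 0 N
3 20/17 100/109 240/1853 20/17 0 1 W
4 40/37 200/157 -560/5809 40/37 -1 1 S
5 25/26 50/41 -275/2132 25/26 -1 0 E
6 200/193 8/9 128/1737 200/193 0 0 N
final 0 1 W

n=0: pose=(-1,1,S); sL=40/37, sR=200/157; mL=-560/5809, mR=40/37; mL+mR=5720/5809 → advance +1; mR−mL=6840/5809 → turn +1·90°
n=1: pose=(-1,0,E); sL=25/26, sR=50/41; mL=-275/2132, mR=25/26; mL+mR=1775/2132 → advance +1; mR−mL=2325/2132 → turn +1·90°
n=2: pose=(0,0,N); sL=200/193, sR=8/9; mL=128/1737, mR=200/193; mL+mR=1928/1737 → advance +1; mR−mL=1672/1737 → turn +1·90°
n=3: pose=(0,1,W); sL=20/17, sR=100/109; mL=240/1853, mR=20/17; mL+mR=2420/1853 → advance +1; mR−mL=1940/1853 → turn +1·90°
n=4: pose=(-1,1,S); sL=40/37, sR=200/157; mL=-560/5809, mR=40/37; mL+mR=5720/5809 → advance +1; mR−mL=6840/5809 → turn +1·90°
n=5: pose=(-1,0,E); sL=25/26, sR=50/41; mL=-275/2132, mR=25/26; mL+mR=1775/2132 → advance +1; mR−mL=2325/2132 → turn +1·90°
n=6: pose=(0,0,N); sL=200/193, sR=8/9; mL=128/1737, mR=200/193; mL+mR=1928/1737 → advance +1; mR−mL=1672/1737 → turn +1·90°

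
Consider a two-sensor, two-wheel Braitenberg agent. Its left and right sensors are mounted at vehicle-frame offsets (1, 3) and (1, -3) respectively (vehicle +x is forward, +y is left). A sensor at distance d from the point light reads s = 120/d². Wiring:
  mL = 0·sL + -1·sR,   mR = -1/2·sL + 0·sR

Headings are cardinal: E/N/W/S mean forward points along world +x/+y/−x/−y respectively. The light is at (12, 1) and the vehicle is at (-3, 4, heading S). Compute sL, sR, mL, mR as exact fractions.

left sensor world pos  = (0, 3); dL² = 148
right sensor world pos = (-6, 3); dR² = 328
sL = 120/148 = 30/37
sR = 120/328 = 15/41
mL = 0·sL + -1·sR = -15/41
mR = -1/2·sL + 0·sR = -15/37

30/37 15/41 -15/41 -15/37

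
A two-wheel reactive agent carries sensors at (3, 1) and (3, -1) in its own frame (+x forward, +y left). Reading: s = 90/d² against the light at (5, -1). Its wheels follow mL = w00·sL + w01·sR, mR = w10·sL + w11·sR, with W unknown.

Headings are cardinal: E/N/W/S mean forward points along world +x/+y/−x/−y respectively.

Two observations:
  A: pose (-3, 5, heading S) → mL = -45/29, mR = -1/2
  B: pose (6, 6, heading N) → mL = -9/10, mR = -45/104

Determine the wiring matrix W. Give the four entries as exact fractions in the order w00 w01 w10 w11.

-1 0 0 -1/2

obs A: pose=(-3,5,S) → sL=45/29, sR=1, mL=-45/29, mR=-1/2
obs B: pose=(6,6,N) → sL=9/10, sR=45/52, mL=-9/10, mR=-45/104
sensor matrix S = [[45/29, 1], [9/10, 45/52]]; det S = 3339/7540
solve [mL_A; mL_B] = S·[w00; w01] and [mR_A; mR_B] = S·[w10; w11]:
  w00 = -1, w01 = 0, w10 = 0, w11 = -1/2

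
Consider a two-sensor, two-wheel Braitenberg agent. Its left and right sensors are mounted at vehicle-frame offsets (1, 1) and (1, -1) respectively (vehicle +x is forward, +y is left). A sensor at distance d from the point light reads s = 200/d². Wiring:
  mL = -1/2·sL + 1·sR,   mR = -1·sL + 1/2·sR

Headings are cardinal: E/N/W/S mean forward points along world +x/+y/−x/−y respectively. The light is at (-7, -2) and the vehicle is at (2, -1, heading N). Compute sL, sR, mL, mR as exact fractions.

left sensor world pos  = (1, 0); dL² = 68
right sensor world pos = (3, 0); dR² = 104
sL = 200/68 = 50/17
sR = 200/104 = 25/13
mL = -1/2·sL + 1·sR = 100/221
mR = -1·sL + 1/2·sR = -875/442

50/17 25/13 100/221 -875/442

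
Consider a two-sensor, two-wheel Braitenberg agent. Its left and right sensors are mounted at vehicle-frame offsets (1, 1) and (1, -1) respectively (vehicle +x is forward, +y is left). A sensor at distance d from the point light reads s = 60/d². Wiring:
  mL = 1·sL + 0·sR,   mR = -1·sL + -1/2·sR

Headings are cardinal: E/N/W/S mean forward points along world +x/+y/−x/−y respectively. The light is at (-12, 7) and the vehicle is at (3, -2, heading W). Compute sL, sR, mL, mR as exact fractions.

15/74 3/13 15/74 -153/481

left sensor world pos  = (2, -3); dL² = 296
right sensor world pos = (2, -1); dR² = 260
sL = 60/296 = 15/74
sR = 60/260 = 3/13
mL = 1·sL + 0·sR = 15/74
mR = -1·sL + -1/2·sR = -153/481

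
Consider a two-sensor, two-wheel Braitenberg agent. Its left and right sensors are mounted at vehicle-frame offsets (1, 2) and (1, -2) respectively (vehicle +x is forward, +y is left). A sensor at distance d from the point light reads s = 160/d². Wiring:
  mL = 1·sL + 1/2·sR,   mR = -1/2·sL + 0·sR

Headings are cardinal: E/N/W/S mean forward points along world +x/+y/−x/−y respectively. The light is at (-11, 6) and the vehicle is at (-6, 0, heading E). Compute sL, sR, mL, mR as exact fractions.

40/13 8/5 252/65 -20/13

left sensor world pos  = (-5, 2); dL² = 52
right sensor world pos = (-5, -2); dR² = 100
sL = 160/52 = 40/13
sR = 160/100 = 8/5
mL = 1·sL + 1/2·sR = 252/65
mR = -1/2·sL + 0·sR = -20/13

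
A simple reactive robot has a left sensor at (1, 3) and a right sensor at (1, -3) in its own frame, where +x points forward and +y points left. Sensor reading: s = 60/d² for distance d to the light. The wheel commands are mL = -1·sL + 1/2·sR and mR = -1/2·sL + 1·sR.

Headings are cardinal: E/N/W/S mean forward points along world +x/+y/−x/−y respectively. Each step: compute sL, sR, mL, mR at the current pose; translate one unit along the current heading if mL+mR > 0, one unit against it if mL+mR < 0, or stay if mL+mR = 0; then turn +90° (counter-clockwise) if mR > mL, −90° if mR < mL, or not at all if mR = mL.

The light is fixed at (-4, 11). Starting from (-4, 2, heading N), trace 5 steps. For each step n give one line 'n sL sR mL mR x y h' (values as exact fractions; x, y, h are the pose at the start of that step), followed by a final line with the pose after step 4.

n=0: pose=(-4,2,N); sL=60/73, sR=60/73; mL=-30/73, mR=30/73; mL+mR=0 → advance +0; mR−mL=60/73 → turn +1·90°
n=1: pose=(-4,2,W); sL=12/29, sR=60/37; mL=426/1073, mR=1518/1073; mL+mR=1944/1073 → advance +1; mR−mL=1092/1073 → turn +1·90°
n=2: pose=(-5,2,S); sL=15/26, sR=15/29; mL=-120/377, mR=345/1508; mL+mR=-135/1508 → advance -1; mR−mL=825/1508 → turn +1·90°
n=3: pose=(-5,3,E); sL=12/5, sR=60/121; mL=-1302/605, mR=-426/605; mL+mR=-1728/605 → advance -1; mR−mL=876/605 → turn +1·90°
n=4: pose=(-6,3,N); sL=30/37, sR=6/5; mL=-39/185, mR=147/185; mL+mR=108/185 → advance +1; mR−mL=186/185 → turn +1·90°

0 60/73 60/73 -30/73 30/73 -4 2 N
1 12/29 60/37 426/1073 1518/1073 -4 2 W
2 15/26 15/29 -120/377 345/1508 -5 2 S
3 12/5 60/121 -1302/605 -426/605 -5 3 E
4 30/37 6/5 -39/185 147/185 -6 3 N
final -6 4 W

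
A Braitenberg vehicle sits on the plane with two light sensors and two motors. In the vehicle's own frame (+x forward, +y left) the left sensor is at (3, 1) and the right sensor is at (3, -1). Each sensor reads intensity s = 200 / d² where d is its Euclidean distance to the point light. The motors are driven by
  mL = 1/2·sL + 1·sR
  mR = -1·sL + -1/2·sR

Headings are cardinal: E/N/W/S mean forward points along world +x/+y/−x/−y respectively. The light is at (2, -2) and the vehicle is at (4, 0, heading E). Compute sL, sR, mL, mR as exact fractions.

left sensor world pos  = (7, 1); dL² = 34
right sensor world pos = (7, -1); dR² = 26
sL = 200/34 = 100/17
sR = 200/26 = 100/13
mL = 1/2·sL + 1·sR = 2350/221
mR = -1·sL + -1/2·sR = -2150/221

100/17 100/13 2350/221 -2150/221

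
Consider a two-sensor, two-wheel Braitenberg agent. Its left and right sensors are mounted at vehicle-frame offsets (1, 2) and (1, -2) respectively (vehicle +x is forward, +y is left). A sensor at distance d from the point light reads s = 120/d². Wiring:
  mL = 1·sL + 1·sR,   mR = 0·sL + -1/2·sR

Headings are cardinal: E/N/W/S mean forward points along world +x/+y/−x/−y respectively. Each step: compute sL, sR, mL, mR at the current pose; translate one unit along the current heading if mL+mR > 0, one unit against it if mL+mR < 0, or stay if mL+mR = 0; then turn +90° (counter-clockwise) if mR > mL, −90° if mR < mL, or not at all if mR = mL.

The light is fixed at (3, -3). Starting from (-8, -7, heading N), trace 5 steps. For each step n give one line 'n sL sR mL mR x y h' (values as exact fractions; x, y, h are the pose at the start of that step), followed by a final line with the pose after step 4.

0 60/89 4/3 536/267 -2/3 -8 -7 N
1 120/101 24/25 5424/2525 -12/25 -8 -6 E
2 3/2 3/4 9/4 -3/8 -7 -6 S
3 120/157 24/25 6768/3925 -12/25 -7 -7 W
4 60/89 4/3 536/267 -2/3 -8 -7 N
final -8 -6 E

n=0: pose=(-8,-7,N); sL=60/89, sR=4/3; mL=536/267, mR=-2/3; mL+mR=358/267 → advance +1; mR−mL=-238/89 → turn -1·90°
n=1: pose=(-8,-6,E); sL=120/101, sR=24/25; mL=5424/2525, mR=-12/25; mL+mR=4212/2525 → advance +1; mR−mL=-6636/2525 → turn -1·90°
n=2: pose=(-7,-6,S); sL=3/2, sR=3/4; mL=9/4, mR=-3/8; mL+mR=15/8 → advance +1; mR−mL=-21/8 → turn -1·90°
n=3: pose=(-7,-7,W); sL=120/157, sR=24/25; mL=6768/3925, mR=-12/25; mL+mR=4884/3925 → advance +1; mR−mL=-8652/3925 → turn -1·90°
n=4: pose=(-8,-7,N); sL=60/89, sR=4/3; mL=536/267, mR=-2/3; mL+mR=358/267 → advance +1; mR−mL=-238/89 → turn -1·90°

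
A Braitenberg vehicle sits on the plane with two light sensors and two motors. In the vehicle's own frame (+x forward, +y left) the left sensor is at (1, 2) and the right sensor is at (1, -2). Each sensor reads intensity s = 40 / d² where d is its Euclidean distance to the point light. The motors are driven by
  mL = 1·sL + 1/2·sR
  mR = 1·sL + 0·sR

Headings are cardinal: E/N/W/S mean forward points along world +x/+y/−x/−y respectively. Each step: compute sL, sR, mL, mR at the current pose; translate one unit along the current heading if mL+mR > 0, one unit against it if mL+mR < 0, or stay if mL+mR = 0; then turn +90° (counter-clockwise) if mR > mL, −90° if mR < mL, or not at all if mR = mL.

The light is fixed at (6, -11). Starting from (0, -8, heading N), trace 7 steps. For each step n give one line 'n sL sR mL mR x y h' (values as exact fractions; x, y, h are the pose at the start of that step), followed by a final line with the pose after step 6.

n=0: pose=(0,-8,N); sL=1/2, sR=5/4; mL=9/8, mR=1/2; mL+mR=13/8 → advance +1; mR−mL=-5/8 → turn -1·90°
n=1: pose=(0,-7,E); sL=40/61, sR=40/29; mL=2380/1769, mR=40/61; mL+mR=3540/1769 → advance +1; mR−mL=-20/29 → turn -1·90°
n=2: pose=(1,-7,S); sL=20/9, sR=20/29; mL=670/261, mR=20/9; mL+mR=1250/261 → advance +1; mR−mL=-10/29 → turn -1·90°
n=3: pose=(1,-8,W); sL=40/37, sR=40/61; mL=3180/2257, mR=40/37; mL+mR=5620/2257 → advance +1; mR−mL=-20/61 → turn -1·90°
n=4: pose=(0,-8,N); sL=1/2, sR=5/4; mL=9/8, mR=1/2; mL+mR=13/8 → advance +1; mR−mL=-5/8 → turn -1·90°
n=5: pose=(0,-7,E); sL=40/61, sR=40/29; mL=2380/1769, mR=40/61; mL+mR=3540/1769 → advance +1; mR−mL=-20/29 → turn -1·90°
n=6: pose=(1,-7,S); sL=20/9, sR=20/29; mL=670/261, mR=20/9; mL+mR=1250/261 → advance +1; mR−mL=-10/29 → turn -1·90°

0 1/2 5/4 9/8 1/2 0 -8 N
1 40/61 40/29 2380/1769 40/61 0 -7 E
2 20/9 20/29 670/261 20/9 1 -7 S
3 40/37 40/61 3180/2257 40/37 1 -8 W
4 1/2 5/4 9/8 1/2 0 -8 N
5 40/61 40/29 2380/1769 40/61 0 -7 E
6 20/9 20/29 670/261 20/9 1 -7 S
final 1 -8 W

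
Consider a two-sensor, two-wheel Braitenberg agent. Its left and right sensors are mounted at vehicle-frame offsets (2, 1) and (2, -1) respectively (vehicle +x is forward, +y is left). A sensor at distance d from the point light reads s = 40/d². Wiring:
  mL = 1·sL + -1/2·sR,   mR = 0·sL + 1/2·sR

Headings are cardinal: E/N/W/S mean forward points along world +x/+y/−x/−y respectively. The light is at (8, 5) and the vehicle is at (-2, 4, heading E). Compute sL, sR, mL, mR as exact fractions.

5/8 10/17 45/136 5/17

left sensor world pos  = (0, 5); dL² = 64
right sensor world pos = (0, 3); dR² = 68
sL = 40/64 = 5/8
sR = 40/68 = 10/17
mL = 1·sL + -1/2·sR = 45/136
mR = 0·sL + 1/2·sR = 5/17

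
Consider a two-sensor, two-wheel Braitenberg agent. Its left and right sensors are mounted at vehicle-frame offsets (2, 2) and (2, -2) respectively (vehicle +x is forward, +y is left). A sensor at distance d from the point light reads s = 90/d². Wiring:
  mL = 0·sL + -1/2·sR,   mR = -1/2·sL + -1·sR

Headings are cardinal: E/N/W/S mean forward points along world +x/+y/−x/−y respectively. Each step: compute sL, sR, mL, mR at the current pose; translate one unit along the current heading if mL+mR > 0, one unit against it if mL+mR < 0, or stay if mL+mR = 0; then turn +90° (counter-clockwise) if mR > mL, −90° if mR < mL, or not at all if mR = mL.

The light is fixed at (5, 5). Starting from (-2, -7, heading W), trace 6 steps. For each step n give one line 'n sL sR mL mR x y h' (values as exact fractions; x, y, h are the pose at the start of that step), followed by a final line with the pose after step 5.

n=0: pose=(-2,-7,W); sL=90/277, sR=90/181; mL=-45/181, mR=-33075/50137; mL+mR=-45540/50137 → advance -1; mR−mL=-20610/50137 → turn -1·90°
n=1: pose=(-1,-7,N); sL=45/82, sR=45/58; mL=-45/116, mR=-4995/4756; mL+mR=-1710/1189 → advance -1; mR−mL=-1575/2378 → turn -1·90°
n=2: pose=(-1,-8,E); sL=90/137, sR=90/241; mL=-45/241, mR=-23175/33017; mL+mR=-29340/33017 → advance -1; mR−mL=-17010/33017 → turn -1·90°
n=3: pose=(-2,-8,S); sL=9/25, sR=5/17; mL=-5/34, mR=-403/850; mL+mR=-264/425 → advance -1; mR−mL=-139/425 → turn -1·90°
n=4: pose=(-2,-7,W); sL=90/277, sR=90/181; mL=-45/181, mR=-33075/50137; mL+mR=-45540/50137 → advance -1; mR−mL=-20610/50137 → turn -1·90°
n=5: pose=(-1,-7,N); sL=45/82, sR=45/58; mL=-45/116, mR=-4995/4756; mL+mR=-1710/1189 → advance -1; mR−mL=-1575/2378 → turn -1·90°

0 90/277 90/181 -45/181 -33075/50137 -2 -7 W
1 45/82 45/58 -45/116 -4995/4756 -1 -7 N
2 90/137 90/241 -45/241 -23175/33017 -1 -8 E
3 9/25 5/17 -5/34 -403/850 -2 -8 S
4 90/277 90/181 -45/181 -33075/50137 -2 -7 W
5 45/82 45/58 -45/116 -4995/4756 -1 -7 N
final -1 -8 E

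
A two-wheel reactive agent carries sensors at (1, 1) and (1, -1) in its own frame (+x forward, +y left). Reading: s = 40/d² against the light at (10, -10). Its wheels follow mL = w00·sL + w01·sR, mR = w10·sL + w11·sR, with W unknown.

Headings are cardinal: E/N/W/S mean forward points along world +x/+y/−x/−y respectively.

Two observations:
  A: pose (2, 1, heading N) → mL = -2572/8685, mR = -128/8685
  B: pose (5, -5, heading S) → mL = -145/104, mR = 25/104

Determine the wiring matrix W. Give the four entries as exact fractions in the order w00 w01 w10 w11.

obs A: pose=(2,1,N) → sL=8/45, sR=40/193, mL=-2572/8685, mR=-128/8685
obs B: pose=(5,-5,S) → sL=5/4, sR=10/13, mL=-145/104, mR=25/104
sensor matrix S = [[8/45, 40/193], [5/4, 10/13]]; det S = -2762/22581
solve [mL_A; mL_B] = S·[w00; w01] and [mR_A; mR_B] = S·[w10; w11]:
  w00 = -1/2, w01 = -1, w10 = 1/2, w11 = -1/2

-1/2 -1 1/2 -1/2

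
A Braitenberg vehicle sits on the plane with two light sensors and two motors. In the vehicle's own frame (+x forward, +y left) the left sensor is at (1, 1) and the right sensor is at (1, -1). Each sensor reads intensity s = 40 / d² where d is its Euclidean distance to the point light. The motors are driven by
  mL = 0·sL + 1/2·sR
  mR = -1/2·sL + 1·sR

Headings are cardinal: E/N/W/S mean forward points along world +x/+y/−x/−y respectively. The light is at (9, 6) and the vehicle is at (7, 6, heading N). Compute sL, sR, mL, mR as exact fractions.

4 20 10 18

left sensor world pos  = (6, 7); dL² = 10
right sensor world pos = (8, 7); dR² = 2
sL = 40/10 = 4
sR = 40/2 = 20
mL = 0·sL + 1/2·sR = 10
mR = -1/2·sL + 1·sR = 18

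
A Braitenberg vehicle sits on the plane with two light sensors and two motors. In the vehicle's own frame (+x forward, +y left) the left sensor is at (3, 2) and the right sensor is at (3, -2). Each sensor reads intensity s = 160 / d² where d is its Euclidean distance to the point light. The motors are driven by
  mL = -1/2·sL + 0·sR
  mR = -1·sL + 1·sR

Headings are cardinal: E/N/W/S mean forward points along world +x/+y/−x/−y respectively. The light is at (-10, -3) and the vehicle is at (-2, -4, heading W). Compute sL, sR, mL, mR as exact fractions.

left sensor world pos  = (-5, -6); dL² = 34
right sensor world pos = (-5, -2); dR² = 26
sL = 160/34 = 80/17
sR = 160/26 = 80/13
mL = -1/2·sL + 0·sR = -40/17
mR = -1·sL + 1·sR = 320/221

80/17 80/13 -40/17 320/221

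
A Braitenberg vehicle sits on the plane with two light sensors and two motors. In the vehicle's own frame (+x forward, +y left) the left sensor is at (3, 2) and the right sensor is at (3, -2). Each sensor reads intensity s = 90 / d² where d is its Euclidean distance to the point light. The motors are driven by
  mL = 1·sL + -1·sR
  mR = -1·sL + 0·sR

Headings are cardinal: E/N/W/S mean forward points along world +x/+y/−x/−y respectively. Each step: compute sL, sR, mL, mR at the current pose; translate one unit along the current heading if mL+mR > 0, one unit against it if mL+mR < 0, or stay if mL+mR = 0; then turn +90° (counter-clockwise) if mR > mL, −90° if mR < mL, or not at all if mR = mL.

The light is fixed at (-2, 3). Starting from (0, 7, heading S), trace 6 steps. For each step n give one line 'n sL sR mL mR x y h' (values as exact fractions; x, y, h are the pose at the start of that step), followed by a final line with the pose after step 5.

n=0: pose=(0,7,S); sL=90/17, sR=90; mL=-1440/17, mR=-90/17; mL+mR=-90 → advance -1; mR−mL=1350/17 → turn +1·90°
n=1: pose=(0,8,E); sL=45/37, sR=45/17; mL=-900/629, mR=-45/37; mL+mR=-45/17 → advance -1; mR−mL=135/629 → turn +1·90°
n=2: pose=(-1,8,N); sL=18/13, sR=90/73; mL=144/949, mR=-18/13; mL+mR=-90/73 → advance -1; mR−mL=-1458/949 → turn -1·90°
n=3: pose=(-1,7,E); sL=45/26, sR=9/2; mL=-36/13, mR=-45/26; mL+mR=-9/2 → advance -1; mR−mL=27/26 → turn +1·90°
n=4: pose=(-2,7,N); sL=90/53, sR=90/53; mL=0, mR=-90/53; mL+mR=-90/53 → advance -1; mR−mL=-90/53 → turn -1·90°
n=5: pose=(-2,6,E); sL=45/17, sR=9; mL=-108/17, mR=-45/17; mL+mR=-9 → advance -1; mR−mL=63/17 → turn +1·90°

0 90/17 90 -1440/17 -90/17 0 7 S
1 45/37 45/17 -900/629 -45/37 0 8 E
2 18/13 90/73 144/949 -18/13 -1 8 N
3 45/26 9/2 -36/13 -45/26 -1 7 E
4 90/53 90/53 0 -90/53 -2 7 N
5 45/17 9 -108/17 -45/17 -2 6 E
final -3 6 N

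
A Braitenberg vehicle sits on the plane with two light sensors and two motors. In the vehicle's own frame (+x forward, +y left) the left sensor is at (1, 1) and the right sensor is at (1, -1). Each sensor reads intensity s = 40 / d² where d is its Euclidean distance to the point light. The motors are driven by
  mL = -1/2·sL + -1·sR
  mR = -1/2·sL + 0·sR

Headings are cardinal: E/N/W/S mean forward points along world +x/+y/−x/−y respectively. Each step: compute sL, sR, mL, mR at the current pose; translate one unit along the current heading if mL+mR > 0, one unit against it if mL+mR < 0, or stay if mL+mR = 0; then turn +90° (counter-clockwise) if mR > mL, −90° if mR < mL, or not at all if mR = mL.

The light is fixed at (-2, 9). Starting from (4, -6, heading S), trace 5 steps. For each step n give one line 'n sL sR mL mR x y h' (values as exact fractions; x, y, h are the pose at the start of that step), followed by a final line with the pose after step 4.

n=0: pose=(4,-6,S); sL=8/61, sR=40/281; mL=-3564/17141, mR=-4/61; mL+mR=-4688/17141 → advance -1; mR−mL=40/281 → turn +1·90°
n=1: pose=(4,-5,E); sL=20/109, sR=20/137; mL=-3550/14933, mR=-10/109; mL+mR=-4920/14933 → advance -1; mR−mL=20/137 → turn +1·90°
n=2: pose=(3,-5,N); sL=8/37, sR=8/41; mL=-460/1517, mR=-4/37; mL+mR=-624/1517 → advance -1; mR−mL=8/41 → turn +1·90°
n=3: pose=(3,-6,W); sL=5/34, sR=10/53; mL=-945/3604, mR=-5/68; mL+mR=-605/1802 → advance -1; mR−mL=10/53 → turn +1·90°
n=4: pose=(4,-6,S); sL=8/61, sR=40/281; mL=-3564/17141, mR=-4/61; mL+mR=-4688/17141 → advance -1; mR−mL=40/281 → turn +1·90°

0 8/61 40/281 -3564/17141 -4/61 4 -6 S
1 20/109 20/137 -3550/14933 -10/109 4 -5 E
2 8/37 8/41 -460/1517 -4/37 3 -5 N
3 5/34 10/53 -945/3604 -5/68 3 -6 W
4 8/61 40/281 -3564/17141 -4/61 4 -6 S
final 4 -5 E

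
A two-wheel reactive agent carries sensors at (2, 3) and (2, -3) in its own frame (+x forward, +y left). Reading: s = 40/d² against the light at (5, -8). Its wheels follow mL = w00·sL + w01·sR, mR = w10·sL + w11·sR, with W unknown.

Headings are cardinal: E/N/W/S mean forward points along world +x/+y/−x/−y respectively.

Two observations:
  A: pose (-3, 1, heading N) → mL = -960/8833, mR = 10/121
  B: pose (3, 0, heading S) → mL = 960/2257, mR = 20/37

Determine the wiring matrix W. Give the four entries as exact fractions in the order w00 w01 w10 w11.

1 -1 1/2 0

obs A: pose=(-3,1,N) → sL=20/121, sR=20/73, mL=-960/8833, mR=10/121
obs B: pose=(3,0,S) → sL=40/37, sR=40/61, mL=960/2257, mR=20/37
sensor matrix S = [[20/121, 20/73], [40/37, 40/61]]; det S = -3744000/19936081
solve [mL_A; mL_B] = S·[w00; w01] and [mR_A; mR_B] = S·[w10; w11]:
  w00 = 1, w01 = -1, w10 = 1/2, w11 = 0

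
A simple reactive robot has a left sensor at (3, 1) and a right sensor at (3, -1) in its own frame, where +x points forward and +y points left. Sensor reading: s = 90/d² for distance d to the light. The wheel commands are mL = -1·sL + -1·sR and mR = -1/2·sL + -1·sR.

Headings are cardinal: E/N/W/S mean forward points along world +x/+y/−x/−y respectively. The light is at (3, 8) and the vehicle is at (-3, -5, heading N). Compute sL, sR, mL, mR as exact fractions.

90/149 18/25 -4932/3725 -3807/3725

left sensor world pos  = (-4, -2); dL² = 149
right sensor world pos = (-2, -2); dR² = 125
sL = 90/149 = 90/149
sR = 90/125 = 18/25
mL = -1·sL + -1·sR = -4932/3725
mR = -1/2·sL + -1·sR = -3807/3725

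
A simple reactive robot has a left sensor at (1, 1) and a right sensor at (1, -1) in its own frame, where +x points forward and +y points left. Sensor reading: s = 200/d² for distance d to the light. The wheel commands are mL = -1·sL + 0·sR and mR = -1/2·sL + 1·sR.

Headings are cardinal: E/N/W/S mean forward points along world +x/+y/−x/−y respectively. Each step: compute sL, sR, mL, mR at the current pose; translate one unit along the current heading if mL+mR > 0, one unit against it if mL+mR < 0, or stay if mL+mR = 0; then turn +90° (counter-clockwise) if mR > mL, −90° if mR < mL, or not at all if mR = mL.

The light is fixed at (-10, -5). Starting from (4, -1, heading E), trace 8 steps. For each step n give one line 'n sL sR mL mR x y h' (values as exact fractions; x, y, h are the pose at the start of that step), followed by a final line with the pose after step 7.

0 4/5 100/117 -4/5 266/585 4 -1 E
1 200/169 200/221 -200/169 900/2873 3 -1 N
2 50/37 5/4 -50/37 85/148 3 -2 W
3 200/229 200/173 -200/229 28500/39617 4 -2 S
4 4/5 100/117 -4/5 266/585 4 -1 E
5 200/169 200/221 -200/169 900/2873 3 -1 N
6 50/37 5/4 -50/37 85/148 3 -2 W
7 200/229 200/173 -200/229 28500/39617 4 -2 S
final 4 -1 E

n=0: pose=(4,-1,E); sL=4/5, sR=100/117; mL=-4/5, mR=266/585; mL+mR=-202/585 → advance -1; mR−mL=734/585 → turn +1·90°
n=1: pose=(3,-1,N); sL=200/169, sR=200/221; mL=-200/169, mR=900/2873; mL+mR=-2500/2873 → advance -1; mR−mL=4300/2873 → turn +1·90°
n=2: pose=(3,-2,W); sL=50/37, sR=5/4; mL=-50/37, mR=85/148; mL+mR=-115/148 → advance -1; mR−mL=285/148 → turn +1·90°
n=3: pose=(4,-2,S); sL=200/229, sR=200/173; mL=-200/229, mR=28500/39617; mL+mR=-6100/39617 → advance -1; mR−mL=63100/39617 → turn +1·90°
n=4: pose=(4,-1,E); sL=4/5, sR=100/117; mL=-4/5, mR=266/585; mL+mR=-202/585 → advance -1; mR−mL=734/585 → turn +1·90°
n=5: pose=(3,-1,N); sL=200/169, sR=200/221; mL=-200/169, mR=900/2873; mL+mR=-2500/2873 → advance -1; mR−mL=4300/2873 → turn +1·90°
n=6: pose=(3,-2,W); sL=50/37, sR=5/4; mL=-50/37, mR=85/148; mL+mR=-115/148 → advance -1; mR−mL=285/148 → turn +1·90°
n=7: pose=(4,-2,S); sL=200/229, sR=200/173; mL=-200/229, mR=28500/39617; mL+mR=-6100/39617 → advance -1; mR−mL=63100/39617 → turn +1·90°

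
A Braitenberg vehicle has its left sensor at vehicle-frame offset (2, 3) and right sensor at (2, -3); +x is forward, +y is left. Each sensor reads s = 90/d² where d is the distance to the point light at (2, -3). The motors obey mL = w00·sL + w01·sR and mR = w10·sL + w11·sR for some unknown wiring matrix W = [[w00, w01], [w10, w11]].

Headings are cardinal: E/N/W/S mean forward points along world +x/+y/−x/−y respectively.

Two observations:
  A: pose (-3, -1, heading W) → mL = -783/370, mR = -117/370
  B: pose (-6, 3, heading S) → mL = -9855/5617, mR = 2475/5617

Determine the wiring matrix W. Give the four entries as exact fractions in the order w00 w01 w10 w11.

obs A: pose=(-3,-1,W) → sL=9/5, sR=45/37, mL=-783/370, mR=-117/370
obs B: pose=(-6,3,S) → sL=90/41, sR=90/137, mL=-9855/5617, mR=2475/5617
sensor matrix S = [[9/5, 45/37], [90/41, 90/137]]; det S = -309096/207829
solve [mL_A; mL_B] = S·[w00; w01] and [mR_A; mR_B] = S·[w10; w11]:
  w00 = -1/2, w01 = -1, w10 = 1/2, w11 = -1

-1/2 -1 1/2 -1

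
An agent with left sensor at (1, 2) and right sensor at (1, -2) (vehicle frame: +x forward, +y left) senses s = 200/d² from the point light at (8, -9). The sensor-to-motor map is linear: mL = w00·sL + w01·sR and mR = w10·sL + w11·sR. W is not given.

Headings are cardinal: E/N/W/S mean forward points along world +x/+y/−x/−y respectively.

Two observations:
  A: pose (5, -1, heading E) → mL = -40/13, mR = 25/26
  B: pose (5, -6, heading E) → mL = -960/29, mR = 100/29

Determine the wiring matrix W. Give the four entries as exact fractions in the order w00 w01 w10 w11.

obs A: pose=(5,-1,E) → sL=25/13, sR=5, mL=-40/13, mR=25/26
obs B: pose=(5,-6,E) → sL=200/29, sR=40, mL=-960/29, mR=100/29
sensor matrix S = [[25/13, 5], [200/29, 40]]; det S = 16000/377
solve [mL_A; mL_B] = S·[w00; w01] and [mR_A; mR_B] = S·[w10; w11]:
  w00 = 1, w01 = -1, w10 = 1/2, w11 = 0

1 -1 1/2 0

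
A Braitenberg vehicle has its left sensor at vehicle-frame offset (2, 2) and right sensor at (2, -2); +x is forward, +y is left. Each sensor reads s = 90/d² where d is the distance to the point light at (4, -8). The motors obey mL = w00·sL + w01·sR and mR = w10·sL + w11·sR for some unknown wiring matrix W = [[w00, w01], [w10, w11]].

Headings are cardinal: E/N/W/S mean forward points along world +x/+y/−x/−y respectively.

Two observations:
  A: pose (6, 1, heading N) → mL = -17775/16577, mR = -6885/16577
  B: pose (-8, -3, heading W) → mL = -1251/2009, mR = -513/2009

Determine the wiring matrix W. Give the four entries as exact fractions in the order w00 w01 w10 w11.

obs A: pose=(6,1,N) → sL=90/121, sR=90/137, mL=-17775/16577, mR=-6885/16577
obs B: pose=(-8,-3,W) → sL=18/41, sR=18/49, mL=-1251/2009, mR=-513/2009
sensor matrix S = [[90/121, 90/137], [18/41, 18/49]]; det S = -505440/33303193
solve [mL_A; mL_B] = S·[w00; w01] and [mR_A; mR_B] = S·[w10; w11]:
  w00 = -1, w01 = -1/2, w10 = -1, w11 = 1/2

-1 -1/2 -1 1/2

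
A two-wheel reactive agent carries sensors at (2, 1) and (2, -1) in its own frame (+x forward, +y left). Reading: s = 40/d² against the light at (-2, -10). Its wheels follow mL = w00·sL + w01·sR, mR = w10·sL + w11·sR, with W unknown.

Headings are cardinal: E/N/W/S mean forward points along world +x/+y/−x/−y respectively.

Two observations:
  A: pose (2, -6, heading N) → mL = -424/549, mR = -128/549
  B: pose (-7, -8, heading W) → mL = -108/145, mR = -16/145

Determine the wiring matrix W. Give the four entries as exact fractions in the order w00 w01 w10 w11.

obs A: pose=(2,-6,N) → sL=8/9, sR=40/61, mL=-424/549, mR=-128/549
obs B: pose=(-7,-8,W) → sL=4/5, sR=20/29, mL=-108/145, mR=-16/145
sensor matrix S = [[8/9, 40/61], [4/5, 20/29]]; det S = 1408/15921
solve [mL_A; mL_B] = S·[w00; w01] and [mR_A; mR_B] = S·[w10; w11]:
  w00 = -1/2, w01 = -1/2, w10 = -1, w11 = 1

-1/2 -1/2 -1 1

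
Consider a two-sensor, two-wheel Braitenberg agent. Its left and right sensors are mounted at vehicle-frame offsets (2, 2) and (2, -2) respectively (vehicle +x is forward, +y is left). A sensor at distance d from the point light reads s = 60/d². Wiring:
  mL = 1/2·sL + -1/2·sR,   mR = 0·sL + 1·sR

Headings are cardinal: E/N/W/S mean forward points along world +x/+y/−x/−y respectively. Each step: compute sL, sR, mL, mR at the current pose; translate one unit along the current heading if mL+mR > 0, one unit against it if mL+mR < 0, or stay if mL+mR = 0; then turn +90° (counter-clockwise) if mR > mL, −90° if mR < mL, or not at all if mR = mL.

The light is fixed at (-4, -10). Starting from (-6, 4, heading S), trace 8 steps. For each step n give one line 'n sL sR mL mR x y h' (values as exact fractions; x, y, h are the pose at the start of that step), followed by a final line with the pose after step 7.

n=0: pose=(-6,4,S); sL=5/12, sR=3/8; mL=1/48, mR=3/8; mL+mR=19/48 → advance +1; mR−mL=17/48 → turn +1·90°
n=1: pose=(-6,3,E); sL=4/15, sR=60/121; mL=-208/1815, mR=60/121; mL+mR=692/1815 → advance +1; mR−mL=1108/1815 → turn +1·90°
n=2: pose=(-5,3,N); sL=10/39, sR=30/113; mL=-20/4407, mR=30/113; mL+mR=1150/4407 → advance +1; mR−mL=1190/4407 → turn +1·90°
n=3: pose=(-5,4,W); sL=20/51, sR=12/53; mL=224/2703, mR=12/53; mL+mR=836/2703 → advance +1; mR−mL=388/2703 → turn +1·90°
n=4: pose=(-6,4,S); sL=5/12, sR=3/8; mL=1/48, mR=3/8; mL+mR=19/48 → advance +1; mR−mL=17/48 → turn +1·90°
n=5: pose=(-6,3,E); sL=4/15, sR=60/121; mL=-208/1815, mR=60/121; mL+mR=692/1815 → advance +1; mR−mL=1108/1815 → turn +1·90°
n=6: pose=(-5,3,N); sL=10/39, sR=30/113; mL=-20/4407, mR=30/113; mL+mR=1150/4407 → advance +1; mR−mL=1190/4407 → turn +1·90°
n=7: pose=(-5,4,W); sL=20/51, sR=12/53; mL=224/2703, mR=12/53; mL+mR=836/2703 → advance +1; mR−mL=388/2703 → turn +1·90°

0 5/12 3/8 1/48 3/8 -6 4 S
1 4/15 60/121 -208/1815 60/121 -6 3 E
2 10/39 30/113 -20/4407 30/113 -5 3 N
3 20/51 12/53 224/2703 12/53 -5 4 W
4 5/12 3/8 1/48 3/8 -6 4 S
5 4/15 60/121 -208/1815 60/121 -6 3 E
6 10/39 30/113 -20/4407 30/113 -5 3 N
7 20/51 12/53 224/2703 12/53 -5 4 W
final -6 4 S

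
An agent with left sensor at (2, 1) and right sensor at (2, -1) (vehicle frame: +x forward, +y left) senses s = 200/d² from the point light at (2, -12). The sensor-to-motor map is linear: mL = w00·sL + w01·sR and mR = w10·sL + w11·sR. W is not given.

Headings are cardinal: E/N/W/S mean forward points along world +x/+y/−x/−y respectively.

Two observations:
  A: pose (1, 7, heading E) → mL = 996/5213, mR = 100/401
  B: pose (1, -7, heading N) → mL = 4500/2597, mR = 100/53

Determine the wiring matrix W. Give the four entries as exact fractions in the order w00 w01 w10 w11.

obs A: pose=(1,7,E) → sL=200/401, sR=8/13, mL=996/5213, mR=100/401
obs B: pose=(1,-7,N) → sL=200/53, sR=200/49, mL=4500/2597, mR=100/53
sensor matrix S = [[200/401, 8/13], [200/53, 200/49]]; det S = -3878400/13538161
solve [mL_A; mL_B] = S·[w00; w01] and [mR_A; mR_B] = S·[w10; w11]:
  w00 = 1, w01 = -1/2, w10 = 1/2, w11 = 0

1 -1/2 1/2 0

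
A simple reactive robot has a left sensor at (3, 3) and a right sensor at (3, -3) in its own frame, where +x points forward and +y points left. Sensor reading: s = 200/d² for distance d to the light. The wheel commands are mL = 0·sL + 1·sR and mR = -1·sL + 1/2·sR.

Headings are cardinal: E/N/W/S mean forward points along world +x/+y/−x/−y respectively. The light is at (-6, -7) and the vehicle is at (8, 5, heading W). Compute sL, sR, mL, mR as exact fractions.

100/101 100/173 100/173 -12250/17473

left sensor world pos  = (5, 2); dL² = 202
right sensor world pos = (5, 8); dR² = 346
sL = 200/202 = 100/101
sR = 200/346 = 100/173
mL = 0·sL + 1·sR = 100/173
mR = -1·sL + 1/2·sR = -12250/17473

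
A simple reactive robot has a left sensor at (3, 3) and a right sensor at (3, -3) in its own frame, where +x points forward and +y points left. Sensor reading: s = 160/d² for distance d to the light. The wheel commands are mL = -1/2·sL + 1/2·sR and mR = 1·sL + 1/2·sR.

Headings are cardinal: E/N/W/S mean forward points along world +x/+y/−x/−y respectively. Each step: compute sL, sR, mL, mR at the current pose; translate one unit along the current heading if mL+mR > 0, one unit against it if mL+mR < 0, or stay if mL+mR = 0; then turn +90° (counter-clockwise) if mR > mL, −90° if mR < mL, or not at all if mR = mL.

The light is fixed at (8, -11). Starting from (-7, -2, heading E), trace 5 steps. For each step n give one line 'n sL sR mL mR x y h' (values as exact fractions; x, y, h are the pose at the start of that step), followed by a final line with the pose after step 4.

0 5/9 8/9 1/6 1 -7 -2 E
1 160/433 32/53 2688/22949 15408/22949 -6 -2 N
2 80/169 80/229 -2400/38701 25080/38701 -6 -1 W
3 160/193 160/373 -14400/71989 75120/71989 -7 -1 S
4 5/9 8/9 1/6 1 -7 -2 E
final -6 -2 N

n=0: pose=(-7,-2,E); sL=5/9, sR=8/9; mL=1/6, mR=1; mL+mR=7/6 → advance +1; mR−mL=5/6 → turn +1·90°
n=1: pose=(-6,-2,N); sL=160/433, sR=32/53; mL=2688/22949, mR=15408/22949; mL+mR=18096/22949 → advance +1; mR−mL=240/433 → turn +1·90°
n=2: pose=(-6,-1,W); sL=80/169, sR=80/229; mL=-2400/38701, mR=25080/38701; mL+mR=22680/38701 → advance +1; mR−mL=120/169 → turn +1·90°
n=3: pose=(-7,-1,S); sL=160/193, sR=160/373; mL=-14400/71989, mR=75120/71989; mL+mR=60720/71989 → advance +1; mR−mL=240/193 → turn +1·90°
n=4: pose=(-7,-2,E); sL=5/9, sR=8/9; mL=1/6, mR=1; mL+mR=7/6 → advance +1; mR−mL=5/6 → turn +1·90°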